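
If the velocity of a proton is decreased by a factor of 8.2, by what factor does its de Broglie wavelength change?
The wavelength increases by a factor of 8.2.

From λ = h/(mv), the wavelength is inversely proportional to velocity:

λ ∝ 1/v

If v → v/8.2, then λ → 8.2λ

When velocity is decreased by a factor of 8.2, the wavelength increases by a factor of 8.2.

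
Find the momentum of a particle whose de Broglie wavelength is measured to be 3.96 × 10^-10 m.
1.67 × 10^-24 kg·m/s

From the de Broglie relation λ = h/p, we solve for p:

p = h/λ
p = (6.626 × 10^-34 J·s) / (3.96 × 10^-10 m)
p = 1.67 × 10^-24 kg·m/s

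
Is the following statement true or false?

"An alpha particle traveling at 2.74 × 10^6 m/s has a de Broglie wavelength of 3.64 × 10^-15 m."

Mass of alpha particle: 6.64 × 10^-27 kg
False

The claim is incorrect.

Using λ = h/(mv):
λ = (6.626 × 10^-34 J·s) / (6.64 × 10^-27 kg × 2.74 × 10^6 m/s)
λ = 3.64 × 10^-14 m

The actual wavelength differs from the claimed 3.64 × 10^-15 m.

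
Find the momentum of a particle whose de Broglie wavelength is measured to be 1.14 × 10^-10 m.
5.81 × 10^-24 kg·m/s

From the de Broglie relation λ = h/p, we solve for p:

p = h/λ
p = (6.626 × 10^-34 J·s) / (1.14 × 10^-10 m)
p = 5.81 × 10^-24 kg·m/s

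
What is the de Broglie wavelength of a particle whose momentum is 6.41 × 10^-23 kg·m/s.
1.03 × 10^-11 m

Using the de Broglie relation λ = h/p:

λ = h/p
λ = (6.626 × 10^-34 J·s) / (6.41 × 10^-23 kg·m/s)
λ = 1.03 × 10^-11 m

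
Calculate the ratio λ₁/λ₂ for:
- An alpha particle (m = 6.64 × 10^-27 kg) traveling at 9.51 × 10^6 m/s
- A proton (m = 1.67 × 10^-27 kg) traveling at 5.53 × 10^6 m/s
λ₁/λ₂ = 0.146

Using λ = h/(mv):

λ₁ = h/(m₁v₁) = 1.05 × 10^-14 m
λ₂ = h/(m₂v₂) = 7.17 × 10^-14 m

Ratio λ₁/λ₂ = (m₂v₂)/(m₁v₁)
         = (1.67 × 10^-27 kg × 5.53 × 10^6 m/s) / (6.64 × 10^-27 kg × 9.51 × 10^6 m/s)
         = 0.146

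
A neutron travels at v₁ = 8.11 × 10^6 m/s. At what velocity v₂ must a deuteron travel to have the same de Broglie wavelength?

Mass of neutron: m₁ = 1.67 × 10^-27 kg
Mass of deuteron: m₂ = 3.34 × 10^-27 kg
v₂ = 4.06 × 10^6 m/s

For equal de Broglie wavelengths: λ₁ = λ₂

h/(m₁v₁) = h/(m₂v₂)
m₁v₁ = m₂v₂
v₂ = v₁ · (m₁/m₂)

v₂ = 8.11 × 10^6 m/s × (1.67 × 10^-27 kg / 3.34 × 10^-27 kg)
v₂ = 4.06 × 10^6 m/s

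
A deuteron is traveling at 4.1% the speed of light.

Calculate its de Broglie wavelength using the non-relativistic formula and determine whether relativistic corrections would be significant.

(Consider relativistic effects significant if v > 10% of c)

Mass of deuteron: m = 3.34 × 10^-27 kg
No, relativistic corrections are not needed.

Using the non-relativistic de Broglie formula λ = h/(mv):

v = 4.1% × c = 1.229 × 10^7 m/s

λ = h/(mv)
λ = (6.626 × 10^-34 J·s) / (3.34 × 10^-27 kg × 1.229 × 10^7 m/s)
λ = 1.61 × 10^-14 m

Since v = 4.1% of c < 10% of c, relativistic corrections are NOT significant and this non-relativistic result is a good approximation.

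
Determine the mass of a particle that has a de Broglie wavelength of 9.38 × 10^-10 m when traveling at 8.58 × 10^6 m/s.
8.23 × 10^-32 kg

From the de Broglie relation λ = h/(mv), we solve for m:

m = h/(λv)
m = (6.626 × 10^-34 J·s) / (9.38 × 10^-10 m × 8.58 × 10^6 m/s)
m = 8.23 × 10^-32 kg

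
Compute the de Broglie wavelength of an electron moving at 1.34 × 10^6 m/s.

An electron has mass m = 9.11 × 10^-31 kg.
5.43 × 10^-10 m

Using the de Broglie relation λ = h/(mv):

λ = h/(mv)
λ = (6.626 × 10^-34 J·s) / (9.11 × 10^-31 kg × 1.34 × 10^6 m/s)
λ = 5.43 × 10^-10 m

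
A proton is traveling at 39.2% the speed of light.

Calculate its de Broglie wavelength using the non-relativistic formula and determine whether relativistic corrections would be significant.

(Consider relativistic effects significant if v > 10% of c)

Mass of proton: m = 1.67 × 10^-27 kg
Yes, relativistic corrections are needed.

Using the non-relativistic de Broglie formula λ = h/(mv):

v = 39.2% × c = 1.175 × 10^8 m/s

λ = h/(mv)
λ = (6.626 × 10^-34 J·s) / (1.67 × 10^-27 kg × 1.175 × 10^8 m/s)
λ = 3.38 × 10^-15 m

Since v = 39.2% of c > 10% of c, relativistic corrections ARE significant and the actual wavelength would differ from this non-relativistic estimate.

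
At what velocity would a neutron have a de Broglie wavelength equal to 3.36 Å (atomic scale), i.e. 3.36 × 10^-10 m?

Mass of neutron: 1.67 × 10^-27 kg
1.18 × 10^3 m/s

From λ = h/(mv), solve for v:

v = h/(mλ)
v = (6.626 × 10^-34 J·s) / (1.67 × 10^-27 kg × 3.36 × 10^-10 m)
v = 1.18 × 10^3 m/s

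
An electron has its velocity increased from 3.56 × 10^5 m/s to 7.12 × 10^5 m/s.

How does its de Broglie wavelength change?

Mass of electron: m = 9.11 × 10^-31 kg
The wavelength decreases by a factor of 2.

Using λ = h/(mv):

Initial wavelength: λ₁ = h/(mv₁) = 2.04 × 10^-9 m
Final wavelength: λ₂ = h/(mv₂) = 1.02 × 10^-9 m

Since λ ∝ 1/v, when velocity increases by a factor of 2, the wavelength decreases by a factor of 2.

λ₂/λ₁ = v₁/v₂ = 1/2

The wavelength decreases by a factor of 2.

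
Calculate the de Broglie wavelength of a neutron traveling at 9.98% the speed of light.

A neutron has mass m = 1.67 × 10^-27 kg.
1.33 × 10^-14 m

Using the de Broglie relation λ = h/(mv):

v = 9.98% × c = 2.992 × 10^7 m/s

λ = h/(mv)
λ = (6.626 × 10^-34 J·s) / (1.67 × 10^-27 kg × 2.992 × 10^7 m/s)
λ = 1.33 × 10^-14 m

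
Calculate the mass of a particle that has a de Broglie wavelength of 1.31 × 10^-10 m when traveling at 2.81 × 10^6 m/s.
1.80 × 10^-30 kg

From the de Broglie relation λ = h/(mv), we solve for m:

m = h/(λv)
m = (6.626 × 10^-34 J·s) / (1.31 × 10^-10 m × 2.81 × 10^6 m/s)
m = 1.80 × 10^-30 kg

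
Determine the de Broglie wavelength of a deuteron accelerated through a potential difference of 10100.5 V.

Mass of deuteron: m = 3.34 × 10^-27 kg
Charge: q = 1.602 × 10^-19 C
2.02 × 10^-13 m

When a particle is accelerated through voltage V, it gains kinetic energy KE = qV.

The de Broglie wavelength is then λ = h/√(2mqV):

λ = h/√(2mqV)
λ = (6.626 × 10^-34 J·s) / √(2 × 3.34 × 10^-27 kg × 1.602 × 10^-19 C × 10100.5 V)
λ = 2.02 × 10^-13 m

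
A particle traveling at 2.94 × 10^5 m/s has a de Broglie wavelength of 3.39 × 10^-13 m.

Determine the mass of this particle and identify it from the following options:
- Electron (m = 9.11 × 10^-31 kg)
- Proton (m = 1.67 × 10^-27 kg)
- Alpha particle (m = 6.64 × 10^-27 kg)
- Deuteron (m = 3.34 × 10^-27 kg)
The particle is an alpha particle.

From λ = h/(mv), solve for mass:

m = h/(λv)
m = (6.626 × 10^-34 J·s) / (3.39 × 10^-13 m × 2.94 × 10^5 m/s)
m = 6.65 × 10^-27 kg

Comparing with the listed masses, this is closest to an alpha particle.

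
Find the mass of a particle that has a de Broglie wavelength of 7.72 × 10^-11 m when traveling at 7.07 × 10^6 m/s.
1.21 × 10^-30 kg

From the de Broglie relation λ = h/(mv), we solve for m:

m = h/(λv)
m = (6.626 × 10^-34 J·s) / (7.72 × 10^-11 m × 7.07 × 10^6 m/s)
m = 1.21 × 10^-30 kg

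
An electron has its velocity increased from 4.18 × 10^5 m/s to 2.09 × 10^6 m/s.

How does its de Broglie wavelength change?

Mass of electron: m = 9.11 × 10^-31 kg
The wavelength decreases by a factor of 5.

Using λ = h/(mv):

Initial wavelength: λ₁ = h/(mv₁) = 1.74 × 10^-9 m
Final wavelength: λ₂ = h/(mv₂) = 3.48 × 10^-10 m

Since λ ∝ 1/v, when velocity increases by a factor of 5, the wavelength decreases by a factor of 5.

λ₂/λ₁ = v₁/v₂ = 1/5

The wavelength decreases by a factor of 5.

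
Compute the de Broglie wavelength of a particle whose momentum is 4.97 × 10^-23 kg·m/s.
1.33 × 10^-11 m

Using the de Broglie relation λ = h/p:

λ = h/p
λ = (6.626 × 10^-34 J·s) / (4.97 × 10^-23 kg·m/s)
λ = 1.33 × 10^-11 m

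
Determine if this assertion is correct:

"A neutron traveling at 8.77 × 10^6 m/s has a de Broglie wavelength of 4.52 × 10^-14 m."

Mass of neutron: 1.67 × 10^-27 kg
True

The claim is correct.

Using λ = h/(mv):
λ = (6.626 × 10^-34 J·s) / (1.67 × 10^-27 kg × 8.77 × 10^6 m/s)
λ = 4.52 × 10^-14 m

This matches the claimed value.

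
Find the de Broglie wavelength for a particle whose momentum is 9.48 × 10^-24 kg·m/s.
6.99 × 10^-11 m

Using the de Broglie relation λ = h/p:

λ = h/p
λ = (6.626 × 10^-34 J·s) / (9.48 × 10^-24 kg·m/s)
λ = 6.99 × 10^-11 m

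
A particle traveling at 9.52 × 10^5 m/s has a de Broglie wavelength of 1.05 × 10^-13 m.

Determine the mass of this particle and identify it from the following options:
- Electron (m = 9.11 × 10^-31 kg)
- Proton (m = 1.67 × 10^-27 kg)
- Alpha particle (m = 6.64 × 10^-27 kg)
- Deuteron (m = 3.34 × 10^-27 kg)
The particle is an alpha particle.

From λ = h/(mv), solve for mass:

m = h/(λv)
m = (6.626 × 10^-34 J·s) / (1.05 × 10^-13 m × 9.52 × 10^5 m/s)
m = 6.63 × 10^-27 kg

Comparing with the listed masses, this is closest to an alpha particle.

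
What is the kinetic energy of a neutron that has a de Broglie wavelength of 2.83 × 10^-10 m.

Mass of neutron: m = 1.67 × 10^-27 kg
1.64 × 10^-21 J (or 0.0102 eV)

From λ = h/√(2mKE), we solve for KE:

λ² = h²/(2mKE)
KE = h²/(2mλ²)
KE = (6.626 × 10^-34 J·s)² / (2 × 1.67 × 10^-27 kg × (2.83 × 10^-10 m)²)
KE = 1.64 × 10^-21 J
KE = 0.0102 eV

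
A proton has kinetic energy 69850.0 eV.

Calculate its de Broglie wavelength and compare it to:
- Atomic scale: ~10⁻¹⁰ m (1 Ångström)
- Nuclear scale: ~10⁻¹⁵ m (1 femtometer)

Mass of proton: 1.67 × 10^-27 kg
λ = 1.08 × 10^-13 m, which is between nuclear and atomic scales.

Using λ = h/√(2mKE):

KE = 69850.0 eV = 1.119 × 10^-14 J

λ = h/√(2mKE)
λ = (6.626 × 10^-34 J·s) / √(2 × 1.67 × 10^-27 kg × 1.119 × 10^-14 J)
λ = 1.08 × 10^-13 m

Comparison:
- Atomic scale (10⁻¹⁰ m): λ is 0.0011× this size
- Nuclear scale (10⁻¹⁵ m): λ is 1.1e+02× this size

The wavelength is between nuclear and atomic scales.

This wavelength is appropriate for probing atomic structure but too large for nuclear physics experiments.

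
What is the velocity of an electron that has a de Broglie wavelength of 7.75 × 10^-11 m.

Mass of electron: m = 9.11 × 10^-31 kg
9.38 × 10^6 m/s

From the de Broglie relation λ = h/(mv), we solve for v:

v = h/(mλ)
v = (6.626 × 10^-34 J·s) / (9.11 × 10^-31 kg × 7.75 × 10^-11 m)
v = 9.38 × 10^6 m/s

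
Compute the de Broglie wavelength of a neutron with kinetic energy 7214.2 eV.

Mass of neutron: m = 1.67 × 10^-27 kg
3.37 × 10^-13 m

Using λ = h/√(2mKE):

First convert KE to Joules: KE = 7214.2 eV = 1.156 × 10^-15 J

λ = h/√(2mKE)
λ = (6.626 × 10^-34 J·s) / √(2 × 1.67 × 10^-27 kg × 1.156 × 10^-15 J)
λ = 3.37 × 10^-13 m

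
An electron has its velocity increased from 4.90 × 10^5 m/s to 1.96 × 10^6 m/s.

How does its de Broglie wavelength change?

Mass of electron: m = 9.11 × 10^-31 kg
The wavelength decreases by a factor of 4.

Using λ = h/(mv):

Initial wavelength: λ₁ = h/(mv₁) = 1.48 × 10^-9 m
Final wavelength: λ₂ = h/(mv₂) = 3.71 × 10^-10 m

Since λ ∝ 1/v, when velocity increases by a factor of 4, the wavelength decreases by a factor of 4.

λ₂/λ₁ = v₁/v₂ = 1/4

The wavelength decreases by a factor of 4.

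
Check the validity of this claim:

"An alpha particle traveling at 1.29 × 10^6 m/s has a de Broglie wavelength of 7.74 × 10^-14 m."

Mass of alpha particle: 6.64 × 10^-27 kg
True

The claim is correct.

Using λ = h/(mv):
λ = (6.626 × 10^-34 J·s) / (6.64 × 10^-27 kg × 1.29 × 10^6 m/s)
λ = 7.74 × 10^-14 m

This matches the claimed value.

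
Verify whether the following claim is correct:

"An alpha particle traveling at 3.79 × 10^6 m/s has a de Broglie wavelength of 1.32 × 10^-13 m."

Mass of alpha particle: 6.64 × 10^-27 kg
False

The claim is incorrect.

Using λ = h/(mv):
λ = (6.626 × 10^-34 J·s) / (6.64 × 10^-27 kg × 3.79 × 10^6 m/s)
λ = 2.63 × 10^-14 m

The actual wavelength differs from the claimed 1.32 × 10^-13 m.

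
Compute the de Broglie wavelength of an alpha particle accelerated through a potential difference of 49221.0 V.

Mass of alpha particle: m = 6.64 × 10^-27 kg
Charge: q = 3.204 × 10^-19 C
4.58 × 10^-14 m

When a particle is accelerated through voltage V, it gains kinetic energy KE = qV.

The de Broglie wavelength is then λ = h/√(2mqV):

λ = h/√(2mqV)
λ = (6.626 × 10^-34 J·s) / √(2 × 6.64 × 10^-27 kg × 3.204 × 10^-19 C × 49221.0 V)
λ = 4.58 × 10^-14 m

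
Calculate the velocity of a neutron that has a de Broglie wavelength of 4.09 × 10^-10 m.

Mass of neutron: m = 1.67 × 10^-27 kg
9.70 × 10^2 m/s

From the de Broglie relation λ = h/(mv), we solve for v:

v = h/(mλ)
v = (6.626 × 10^-34 J·s) / (1.67 × 10^-27 kg × 4.09 × 10^-10 m)
v = 9.70 × 10^2 m/s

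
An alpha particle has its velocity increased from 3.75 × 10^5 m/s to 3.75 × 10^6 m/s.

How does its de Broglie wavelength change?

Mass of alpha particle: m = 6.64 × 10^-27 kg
The wavelength decreases by a factor of 10.

Using λ = h/(mv):

Initial wavelength: λ₁ = h/(mv₁) = 2.66 × 10^-13 m
Final wavelength: λ₂ = h/(mv₂) = 2.66 × 10^-14 m

Since λ ∝ 1/v, when velocity increases by a factor of 10, the wavelength decreases by a factor of 10.

λ₂/λ₁ = v₁/v₂ = 1/10

The wavelength decreases by a factor of 10.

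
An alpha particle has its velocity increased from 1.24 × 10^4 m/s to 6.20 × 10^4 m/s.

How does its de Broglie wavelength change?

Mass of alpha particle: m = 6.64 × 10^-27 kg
The wavelength decreases by a factor of 5.

Using λ = h/(mv):

Initial wavelength: λ₁ = h/(mv₁) = 8.05 × 10^-12 m
Final wavelength: λ₂ = h/(mv₂) = 1.61 × 10^-12 m

Since λ ∝ 1/v, when velocity increases by a factor of 5, the wavelength decreases by a factor of 5.

λ₂/λ₁ = v₁/v₂ = 1/5

The wavelength decreases by a factor of 5.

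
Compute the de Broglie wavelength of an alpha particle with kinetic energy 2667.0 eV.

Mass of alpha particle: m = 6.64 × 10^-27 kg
2.78 × 10^-13 m

Using λ = h/√(2mKE):

First convert KE to Joules: KE = 2667.0 eV = 4.273 × 10^-16 J

λ = h/√(2mKE)
λ = (6.626 × 10^-34 J·s) / √(2 × 6.64 × 10^-27 kg × 4.273 × 10^-16 J)
λ = 2.78 × 10^-13 m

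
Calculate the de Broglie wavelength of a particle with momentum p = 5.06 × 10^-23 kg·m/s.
1.31 × 10^-11 m

Using the de Broglie relation λ = h/p:

λ = h/p
λ = (6.626 × 10^-34 J·s) / (5.06 × 10^-23 kg·m/s)
λ = 1.31 × 10^-11 m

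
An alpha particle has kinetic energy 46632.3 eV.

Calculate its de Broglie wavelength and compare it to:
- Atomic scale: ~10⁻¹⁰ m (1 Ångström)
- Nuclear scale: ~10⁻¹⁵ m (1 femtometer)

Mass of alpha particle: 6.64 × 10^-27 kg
λ = 6.65 × 10^-14 m, which is between nuclear and atomic scales.

Using λ = h/√(2mKE):

KE = 46632.3 eV = 7.471 × 10^-15 J

λ = h/√(2mKE)
λ = (6.626 × 10^-34 J·s) / √(2 × 6.64 × 10^-27 kg × 7.471 × 10^-15 J)
λ = 6.65 × 10^-14 m

Comparison:
- Atomic scale (10⁻¹⁰ m): λ is 0.00067× this size
- Nuclear scale (10⁻¹⁵ m): λ is 67× this size

The wavelength is between nuclear and atomic scales.

This wavelength is appropriate for probing atomic structure but too large for nuclear physics experiments.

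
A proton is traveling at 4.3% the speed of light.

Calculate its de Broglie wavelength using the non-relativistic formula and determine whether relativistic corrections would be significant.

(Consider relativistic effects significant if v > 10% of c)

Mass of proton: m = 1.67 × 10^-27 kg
No, relativistic corrections are not needed.

Using the non-relativistic de Broglie formula λ = h/(mv):

v = 4.3% × c = 1.289 × 10^7 m/s

λ = h/(mv)
λ = (6.626 × 10^-34 J·s) / (1.67 × 10^-27 kg × 1.289 × 10^7 m/s)
λ = 3.08 × 10^-14 m

Since v = 4.3% of c < 10% of c, relativistic corrections are NOT significant and this non-relativistic result is a good approximation.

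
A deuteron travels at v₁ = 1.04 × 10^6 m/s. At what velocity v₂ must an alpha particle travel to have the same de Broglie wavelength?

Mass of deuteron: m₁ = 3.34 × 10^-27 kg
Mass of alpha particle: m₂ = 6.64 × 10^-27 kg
v₂ = 5.23 × 10^5 m/s

For equal de Broglie wavelengths: λ₁ = λ₂

h/(m₁v₁) = h/(m₂v₂)
m₁v₁ = m₂v₂
v₂ = v₁ · (m₁/m₂)

v₂ = 1.04 × 10^6 m/s × (3.34 × 10^-27 kg / 6.64 × 10^-27 kg)
v₂ = 5.23 × 10^5 m/s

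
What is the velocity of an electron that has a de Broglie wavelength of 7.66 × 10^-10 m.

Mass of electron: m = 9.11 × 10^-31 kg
9.50 × 10^5 m/s

From the de Broglie relation λ = h/(mv), we solve for v:

v = h/(mλ)
v = (6.626 × 10^-34 J·s) / (9.11 × 10^-31 kg × 7.66 × 10^-10 m)
v = 9.50 × 10^5 m/s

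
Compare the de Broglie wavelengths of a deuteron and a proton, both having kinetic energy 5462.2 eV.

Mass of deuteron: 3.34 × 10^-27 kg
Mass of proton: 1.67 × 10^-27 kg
The proton has the longer wavelength.

Using λ = h/√(2mKE):

For deuteron: λ₁ = h/√(2m₁KE) = 2.74 × 10^-13 m
For proton: λ₂ = h/√(2m₂KE) = 3.88 × 10^-13 m

Since λ ∝ 1/√m at constant kinetic energy, the lighter particle has the longer wavelength.

The proton has the longer de Broglie wavelength.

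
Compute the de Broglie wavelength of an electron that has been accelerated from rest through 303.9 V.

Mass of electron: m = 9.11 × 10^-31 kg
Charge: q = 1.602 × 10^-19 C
7.04 × 10^-11 m

When a particle is accelerated through voltage V, it gains kinetic energy KE = qV.

The de Broglie wavelength is then λ = h/√(2mqV):

λ = h/√(2mqV)
λ = (6.626 × 10^-34 J·s) / √(2 × 9.11 × 10^-31 kg × 1.602 × 10^-19 C × 303.9 V)
λ = 7.04 × 10^-11 m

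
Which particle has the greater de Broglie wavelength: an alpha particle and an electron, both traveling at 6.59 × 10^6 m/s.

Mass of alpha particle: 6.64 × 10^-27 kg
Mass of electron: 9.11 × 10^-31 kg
The electron has the longer wavelength.

Using λ = h/(mv), since both particles have the same velocity, the wavelength depends only on mass.

For alpha particle: λ₁ = h/(m₁v) = 1.51 × 10^-14 m
For electron: λ₂ = h/(m₂v) = 1.10 × 10^-10 m

Since λ ∝ 1/m at constant velocity, the lighter particle has the longer wavelength.

The electron has the longer de Broglie wavelength.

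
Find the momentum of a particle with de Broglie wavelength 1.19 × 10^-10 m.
5.57 × 10^-24 kg·m/s

From the de Broglie relation λ = h/p, we solve for p:

p = h/λ
p = (6.626 × 10^-34 J·s) / (1.19 × 10^-10 m)
p = 5.57 × 10^-24 kg·m/s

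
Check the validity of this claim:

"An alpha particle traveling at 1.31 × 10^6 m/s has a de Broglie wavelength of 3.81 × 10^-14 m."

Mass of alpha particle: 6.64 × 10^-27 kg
False

The claim is incorrect.

Using λ = h/(mv):
λ = (6.626 × 10^-34 J·s) / (6.64 × 10^-27 kg × 1.31 × 10^6 m/s)
λ = 7.62 × 10^-14 m

The actual wavelength differs from the claimed 3.81 × 10^-14 m.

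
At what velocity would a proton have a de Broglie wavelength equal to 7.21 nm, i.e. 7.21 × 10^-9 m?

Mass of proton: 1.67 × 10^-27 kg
5.50 × 10^1 m/s

From λ = h/(mv), solve for v:

v = h/(mλ)
v = (6.626 × 10^-34 J·s) / (1.67 × 10^-27 kg × 7.21 × 10^-9 m)
v = 5.50 × 10^1 m/s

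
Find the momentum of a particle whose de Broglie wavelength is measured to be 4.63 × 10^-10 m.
1.43 × 10^-24 kg·m/s

From the de Broglie relation λ = h/p, we solve for p:

p = h/λ
p = (6.626 × 10^-34 J·s) / (4.63 × 10^-10 m)
p = 1.43 × 10^-24 kg·m/s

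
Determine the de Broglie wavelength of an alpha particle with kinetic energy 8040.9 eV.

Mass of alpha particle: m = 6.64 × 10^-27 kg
1.60 × 10^-13 m

Using λ = h/√(2mKE):

First convert KE to Joules: KE = 8040.9 eV = 1.288 × 10^-15 J

λ = h/√(2mKE)
λ = (6.626 × 10^-34 J·s) / √(2 × 6.64 × 10^-27 kg × 1.288 × 10^-15 J)
λ = 1.60 × 10^-13 m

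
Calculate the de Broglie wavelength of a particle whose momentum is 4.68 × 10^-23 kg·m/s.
1.42 × 10^-11 m

Using the de Broglie relation λ = h/p:

λ = h/p
λ = (6.626 × 10^-34 J·s) / (4.68 × 10^-23 kg·m/s)
λ = 1.42 × 10^-11 m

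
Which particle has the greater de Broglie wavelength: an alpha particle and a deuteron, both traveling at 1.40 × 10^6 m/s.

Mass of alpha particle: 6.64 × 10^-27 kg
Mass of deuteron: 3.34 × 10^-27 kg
The deuteron has the longer wavelength.

Using λ = h/(mv), since both particles have the same velocity, the wavelength depends only on mass.

For alpha particle: λ₁ = h/(m₁v) = 7.13 × 10^-14 m
For deuteron: λ₂ = h/(m₂v) = 1.42 × 10^-13 m

Since λ ∝ 1/m at constant velocity, the lighter particle has the longer wavelength.

The deuteron has the longer de Broglie wavelength.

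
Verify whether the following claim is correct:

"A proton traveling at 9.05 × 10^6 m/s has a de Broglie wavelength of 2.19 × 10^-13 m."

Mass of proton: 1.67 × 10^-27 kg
False

The claim is incorrect.

Using λ = h/(mv):
λ = (6.626 × 10^-34 J·s) / (1.67 × 10^-27 kg × 9.05 × 10^6 m/s)
λ = 4.38 × 10^-14 m

The actual wavelength differs from the claimed 2.19 × 10^-13 m.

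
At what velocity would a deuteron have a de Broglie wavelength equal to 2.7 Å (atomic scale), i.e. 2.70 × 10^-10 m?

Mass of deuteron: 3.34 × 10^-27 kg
7.35 × 10^2 m/s

From λ = h/(mv), solve for v:

v = h/(mλ)
v = (6.626 × 10^-34 J·s) / (3.34 × 10^-27 kg × 2.70 × 10^-10 m)
v = 7.35 × 10^2 m/s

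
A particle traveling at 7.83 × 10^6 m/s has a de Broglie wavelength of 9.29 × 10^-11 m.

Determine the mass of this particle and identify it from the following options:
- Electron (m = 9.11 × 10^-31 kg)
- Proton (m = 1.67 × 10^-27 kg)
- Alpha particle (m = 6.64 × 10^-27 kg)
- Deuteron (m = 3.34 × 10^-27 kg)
The particle is an electron.

From λ = h/(mv), solve for mass:

m = h/(λv)
m = (6.626 × 10^-34 J·s) / (9.29 × 10^-11 m × 7.83 × 10^6 m/s)
m = 9.11 × 10^-31 kg

Comparing with the listed masses, this is closest to an electron.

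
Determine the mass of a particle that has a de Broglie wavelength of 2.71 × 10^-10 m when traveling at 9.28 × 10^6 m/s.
2.63 × 10^-31 kg

From the de Broglie relation λ = h/(mv), we solve for m:

m = h/(λv)
m = (6.626 × 10^-34 J·s) / (2.71 × 10^-10 m × 9.28 × 10^6 m/s)
m = 2.63 × 10^-31 kg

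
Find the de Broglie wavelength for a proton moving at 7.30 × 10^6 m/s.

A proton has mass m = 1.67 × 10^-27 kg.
5.44 × 10^-14 m

Using the de Broglie relation λ = h/(mv):

λ = h/(mv)
λ = (6.626 × 10^-34 J·s) / (1.67 × 10^-27 kg × 7.30 × 10^6 m/s)
λ = 5.44 × 10^-14 m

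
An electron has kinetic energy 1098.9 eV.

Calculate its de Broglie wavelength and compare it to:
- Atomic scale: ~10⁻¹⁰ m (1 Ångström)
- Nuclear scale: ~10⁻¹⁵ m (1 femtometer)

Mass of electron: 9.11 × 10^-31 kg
λ = 3.70 × 10^-11 m, which is between nuclear and atomic scales.

Using λ = h/√(2mKE):

KE = 1098.9 eV = 1.761 × 10^-16 J

λ = h/√(2mKE)
λ = (6.626 × 10^-34 J·s) / √(2 × 9.11 × 10^-31 kg × 1.761 × 10^-16 J)
λ = 3.70 × 10^-11 m

Comparison:
- Atomic scale (10⁻¹⁰ m): λ is 0.37× this size
- Nuclear scale (10⁻¹⁵ m): λ is 3.7e+04× this size

The wavelength is between nuclear and atomic scales.

This wavelength is appropriate for probing atomic structure but too large for nuclear physics experiments.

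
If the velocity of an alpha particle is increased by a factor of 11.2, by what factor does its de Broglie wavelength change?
The wavelength decreases by a factor of 11.2.

From λ = h/(mv), the wavelength is inversely proportional to velocity:

λ ∝ 1/v

If v → 11.2v, then λ → λ/11.2

When velocity is increased by a factor of 11.2, the wavelength decreases by a factor of 11.2.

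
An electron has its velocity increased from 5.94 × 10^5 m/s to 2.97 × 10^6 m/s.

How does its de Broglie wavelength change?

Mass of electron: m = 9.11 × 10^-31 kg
The wavelength decreases by a factor of 5.

Using λ = h/(mv):

Initial wavelength: λ₁ = h/(mv₁) = 1.22 × 10^-9 m
Final wavelength: λ₂ = h/(mv₂) = 2.45 × 10^-10 m

Since λ ∝ 1/v, when velocity increases by a factor of 5, the wavelength decreases by a factor of 5.

λ₂/λ₁ = v₁/v₂ = 1/5

The wavelength decreases by a factor of 5.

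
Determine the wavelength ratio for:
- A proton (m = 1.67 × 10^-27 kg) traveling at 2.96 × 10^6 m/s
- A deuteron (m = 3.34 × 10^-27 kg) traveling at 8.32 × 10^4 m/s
λ₁/λ₂ = 0.0562

Using λ = h/(mv):

λ₁ = h/(m₁v₁) = 1.34 × 10^-13 m
λ₂ = h/(m₂v₂) = 2.38 × 10^-12 m

Ratio λ₁/λ₂ = (m₂v₂)/(m₁v₁)
         = (3.34 × 10^-27 kg × 8.32 × 10^4 m/s) / (1.67 × 10^-27 kg × 2.96 × 10^6 m/s)
         = 0.0562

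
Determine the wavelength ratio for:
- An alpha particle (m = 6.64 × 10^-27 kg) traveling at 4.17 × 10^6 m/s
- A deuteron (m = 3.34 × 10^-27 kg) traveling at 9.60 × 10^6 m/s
λ₁/λ₂ = 1.16

Using λ = h/(mv):

λ₁ = h/(m₁v₁) = 2.39 × 10^-14 m
λ₂ = h/(m₂v₂) = 2.07 × 10^-14 m

Ratio λ₁/λ₂ = (m₂v₂)/(m₁v₁)
         = (3.34 × 10^-27 kg × 9.60 × 10^6 m/s) / (6.64 × 10^-27 kg × 4.17 × 10^6 m/s)
         = 1.16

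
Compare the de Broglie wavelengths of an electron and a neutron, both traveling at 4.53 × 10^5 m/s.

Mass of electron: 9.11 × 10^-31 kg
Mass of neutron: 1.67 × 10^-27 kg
The electron has the longer wavelength.

Using λ = h/(mv), since both particles have the same velocity, the wavelength depends only on mass.

For electron: λ₁ = h/(m₁v) = 1.61 × 10^-9 m
For neutron: λ₂ = h/(m₂v) = 8.76 × 10^-13 m

Since λ ∝ 1/m at constant velocity, the lighter particle has the longer wavelength.

The electron has the longer de Broglie wavelength.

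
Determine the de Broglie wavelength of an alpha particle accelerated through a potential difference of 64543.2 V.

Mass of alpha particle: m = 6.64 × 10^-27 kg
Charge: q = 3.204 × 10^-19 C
4.00 × 10^-14 m

When a particle is accelerated through voltage V, it gains kinetic energy KE = qV.

The de Broglie wavelength is then λ = h/√(2mqV):

λ = h/√(2mqV)
λ = (6.626 × 10^-34 J·s) / √(2 × 6.64 × 10^-27 kg × 3.204 × 10^-19 C × 64543.2 V)
λ = 4.00 × 10^-14 m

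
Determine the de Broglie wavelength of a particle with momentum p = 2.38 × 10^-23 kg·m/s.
2.78 × 10^-11 m

Using the de Broglie relation λ = h/p:

λ = h/p
λ = (6.626 × 10^-34 J·s) / (2.38 × 10^-23 kg·m/s)
λ = 2.78 × 10^-11 m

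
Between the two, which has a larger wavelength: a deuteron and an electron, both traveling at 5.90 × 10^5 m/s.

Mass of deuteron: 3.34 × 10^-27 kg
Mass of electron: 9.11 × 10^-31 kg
The electron has the longer wavelength.

Using λ = h/(mv), since both particles have the same velocity, the wavelength depends only on mass.

For deuteron: λ₁ = h/(m₁v) = 3.36 × 10^-13 m
For electron: λ₂ = h/(m₂v) = 1.23 × 10^-9 m

Since λ ∝ 1/m at constant velocity, the lighter particle has the longer wavelength.

The electron has the longer de Broglie wavelength.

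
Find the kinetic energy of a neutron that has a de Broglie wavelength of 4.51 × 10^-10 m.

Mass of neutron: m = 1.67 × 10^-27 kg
6.46 × 10^-22 J (or 4.03 × 10^-3 eV)

From λ = h/√(2mKE), we solve for KE:

λ² = h²/(2mKE)
KE = h²/(2mλ²)
KE = (6.626 × 10^-34 J·s)² / (2 × 1.67 × 10^-27 kg × (4.51 × 10^-10 m)²)
KE = 6.46 × 10^-22 J
KE = 4.03 × 10^-3 eV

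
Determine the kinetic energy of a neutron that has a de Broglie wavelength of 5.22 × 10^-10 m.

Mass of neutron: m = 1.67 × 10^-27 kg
4.82 × 10^-22 J (or 3.01 × 10^-3 eV)

From λ = h/√(2mKE), we solve for KE:

λ² = h²/(2mKE)
KE = h²/(2mλ²)
KE = (6.626 × 10^-34 J·s)² / (2 × 1.67 × 10^-27 kg × (5.22 × 10^-10 m)²)
KE = 4.82 × 10^-22 J
KE = 3.01 × 10^-3 eV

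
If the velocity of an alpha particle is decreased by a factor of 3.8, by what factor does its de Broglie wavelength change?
The wavelength increases by a factor of 3.8.

From λ = h/(mv), the wavelength is inversely proportional to velocity:

λ ∝ 1/v

If v → v/3.8, then λ → 3.8λ

When velocity is decreased by a factor of 3.8, the wavelength increases by a factor of 3.8.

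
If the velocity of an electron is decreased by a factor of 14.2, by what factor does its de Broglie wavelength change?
The wavelength increases by a factor of 14.2.

From λ = h/(mv), the wavelength is inversely proportional to velocity:

λ ∝ 1/v

If v → v/14.2, then λ → 14.2λ

When velocity is decreased by a factor of 14.2, the wavelength increases by a factor of 14.2.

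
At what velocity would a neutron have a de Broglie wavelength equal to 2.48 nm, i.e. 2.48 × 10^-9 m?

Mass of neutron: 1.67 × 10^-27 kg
1.60 × 10^2 m/s

From λ = h/(mv), solve for v:

v = h/(mλ)
v = (6.626 × 10^-34 J·s) / (1.67 × 10^-27 kg × 2.48 × 10^-9 m)
v = 1.60 × 10^2 m/s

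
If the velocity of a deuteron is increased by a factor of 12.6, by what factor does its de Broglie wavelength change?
The wavelength decreases by a factor of 12.6.

From λ = h/(mv), the wavelength is inversely proportional to velocity:

λ ∝ 1/v

If v → 12.6v, then λ → λ/12.6

When velocity is increased by a factor of 12.6, the wavelength decreases by a factor of 12.6.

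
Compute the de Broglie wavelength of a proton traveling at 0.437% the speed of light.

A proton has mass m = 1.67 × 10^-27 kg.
3.03 × 10^-13 m

Using the de Broglie relation λ = h/(mv):

v = 0.437% × c = 1.310 × 10^6 m/s

λ = h/(mv)
λ = (6.626 × 10^-34 J·s) / (1.67 × 10^-27 kg × 1.310 × 10^6 m/s)
λ = 3.03 × 10^-13 m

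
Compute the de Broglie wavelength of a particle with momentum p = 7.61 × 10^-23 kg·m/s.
8.71 × 10^-12 m

Using the de Broglie relation λ = h/p:

λ = h/p
λ = (6.626 × 10^-34 J·s) / (7.61 × 10^-23 kg·m/s)
λ = 8.71 × 10^-12 m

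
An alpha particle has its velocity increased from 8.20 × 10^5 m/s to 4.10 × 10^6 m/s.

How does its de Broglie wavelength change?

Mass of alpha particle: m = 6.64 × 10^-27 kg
The wavelength decreases by a factor of 5.

Using λ = h/(mv):

Initial wavelength: λ₁ = h/(mv₁) = 1.22 × 10^-13 m
Final wavelength: λ₂ = h/(mv₂) = 2.43 × 10^-14 m

Since λ ∝ 1/v, when velocity increases by a factor of 5, the wavelength decreases by a factor of 5.

λ₂/λ₁ = v₁/v₂ = 1/5

The wavelength decreases by a factor of 5.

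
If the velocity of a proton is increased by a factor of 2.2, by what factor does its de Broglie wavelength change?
The wavelength decreases by a factor of 2.2.

From λ = h/(mv), the wavelength is inversely proportional to velocity:

λ ∝ 1/v

If v → 2.2v, then λ → λ/2.2

When velocity is increased by a factor of 2.2, the wavelength decreases by a factor of 2.2.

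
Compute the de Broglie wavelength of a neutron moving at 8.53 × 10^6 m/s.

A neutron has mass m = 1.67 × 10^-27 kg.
4.65 × 10^-14 m

Using the de Broglie relation λ = h/(mv):

λ = h/(mv)
λ = (6.626 × 10^-34 J·s) / (1.67 × 10^-27 kg × 8.53 × 10^6 m/s)
λ = 4.65 × 10^-14 m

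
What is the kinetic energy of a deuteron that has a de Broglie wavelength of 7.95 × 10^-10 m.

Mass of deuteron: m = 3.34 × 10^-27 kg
1.04 × 10^-22 J (or 6.49 × 10^-4 eV)

From λ = h/√(2mKE), we solve for KE:

λ² = h²/(2mKE)
KE = h²/(2mλ²)
KE = (6.626 × 10^-34 J·s)² / (2 × 3.34 × 10^-27 kg × (7.95 × 10^-10 m)²)
KE = 1.04 × 10^-22 J
KE = 6.49 × 10^-4 eV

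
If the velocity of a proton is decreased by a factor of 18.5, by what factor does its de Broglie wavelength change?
The wavelength increases by a factor of 18.5.

From λ = h/(mv), the wavelength is inversely proportional to velocity:

λ ∝ 1/v

If v → v/18.5, then λ → 18.5λ

When velocity is decreased by a factor of 18.5, the wavelength increases by a factor of 18.5.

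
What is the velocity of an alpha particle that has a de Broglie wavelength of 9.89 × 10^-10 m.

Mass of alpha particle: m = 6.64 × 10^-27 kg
1.01 × 10^2 m/s

From the de Broglie relation λ = h/(mv), we solve for v:

v = h/(mλ)
v = (6.626 × 10^-34 J·s) / (6.64 × 10^-27 kg × 9.89 × 10^-10 m)
v = 1.01 × 10^2 m/s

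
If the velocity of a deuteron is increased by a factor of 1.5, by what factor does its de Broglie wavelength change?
The wavelength decreases by a factor of 1.5.

From λ = h/(mv), the wavelength is inversely proportional to velocity:

λ ∝ 1/v

If v → 1.5v, then λ → λ/1.5

When velocity is increased by a factor of 1.5, the wavelength decreases by a factor of 1.5.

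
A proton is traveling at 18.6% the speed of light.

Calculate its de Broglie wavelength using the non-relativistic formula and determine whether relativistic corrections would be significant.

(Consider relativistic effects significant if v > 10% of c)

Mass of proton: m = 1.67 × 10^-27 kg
Yes, relativistic corrections are needed.

Using the non-relativistic de Broglie formula λ = h/(mv):

v = 18.6% × c = 5.576 × 10^7 m/s

λ = h/(mv)
λ = (6.626 × 10^-34 J·s) / (1.67 × 10^-27 kg × 5.576 × 10^7 m/s)
λ = 7.12 × 10^-15 m

Since v = 18.6% of c > 10% of c, relativistic corrections ARE significant and the actual wavelength would differ from this non-relativistic estimate.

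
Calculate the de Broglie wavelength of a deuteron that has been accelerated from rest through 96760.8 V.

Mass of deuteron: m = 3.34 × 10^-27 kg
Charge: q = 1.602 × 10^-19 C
6.51 × 10^-14 m

When a particle is accelerated through voltage V, it gains kinetic energy KE = qV.

The de Broglie wavelength is then λ = h/√(2mqV):

λ = h/√(2mqV)
λ = (6.626 × 10^-34 J·s) / √(2 × 3.34 × 10^-27 kg × 1.602 × 10^-19 C × 96760.8 V)
λ = 6.51 × 10^-14 m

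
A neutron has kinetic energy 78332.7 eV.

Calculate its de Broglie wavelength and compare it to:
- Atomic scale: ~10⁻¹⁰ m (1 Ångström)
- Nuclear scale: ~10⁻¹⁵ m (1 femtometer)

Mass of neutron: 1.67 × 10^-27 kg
λ = 1.02 × 10^-13 m, which is between nuclear and atomic scales.

Using λ = h/√(2mKE):

KE = 78332.7 eV = 1.255 × 10^-14 J

λ = h/√(2mKE)
λ = (6.626 × 10^-34 J·s) / √(2 × 1.67 × 10^-27 kg × 1.255 × 10^-14 J)
λ = 1.02 × 10^-13 m

Comparison:
- Atomic scale (10⁻¹⁰ m): λ is 0.001× this size
- Nuclear scale (10⁻¹⁵ m): λ is 1e+02× this size

The wavelength is between nuclear and atomic scales.

This wavelength is appropriate for probing atomic structure but too large for nuclear physics experiments.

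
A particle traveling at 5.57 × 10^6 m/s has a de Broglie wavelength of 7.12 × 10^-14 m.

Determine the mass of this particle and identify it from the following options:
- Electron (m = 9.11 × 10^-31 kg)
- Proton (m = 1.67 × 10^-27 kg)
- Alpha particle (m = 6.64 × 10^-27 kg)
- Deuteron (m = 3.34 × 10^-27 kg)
The particle is a proton.

From λ = h/(mv), solve for mass:

m = h/(λv)
m = (6.626 × 10^-34 J·s) / (7.12 × 10^-14 m × 5.57 × 10^6 m/s)
m = 1.67 × 10^-27 kg

Comparing with the listed masses, this is closest to a proton.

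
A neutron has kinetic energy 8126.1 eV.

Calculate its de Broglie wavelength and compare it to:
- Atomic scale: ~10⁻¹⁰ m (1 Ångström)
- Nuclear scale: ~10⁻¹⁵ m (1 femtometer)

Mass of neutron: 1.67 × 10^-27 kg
λ = 3.18 × 10^-13 m, which is between nuclear and atomic scales.

Using λ = h/√(2mKE):

KE = 8126.1 eV = 1.302 × 10^-15 J

λ = h/√(2mKE)
λ = (6.626 × 10^-34 J·s) / √(2 × 1.67 × 10^-27 kg × 1.302 × 10^-15 J)
λ = 3.18 × 10^-13 m

Comparison:
- Atomic scale (10⁻¹⁰ m): λ is 0.0032× this size
- Nuclear scale (10⁻¹⁵ m): λ is 3.2e+02× this size

The wavelength is between nuclear and atomic scales.

This wavelength is appropriate for probing atomic structure but too large for nuclear physics experiments.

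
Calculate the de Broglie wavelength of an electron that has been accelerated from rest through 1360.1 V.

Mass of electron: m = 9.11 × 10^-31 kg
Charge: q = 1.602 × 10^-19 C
3.33 × 10^-11 m

When a particle is accelerated through voltage V, it gains kinetic energy KE = qV.

The de Broglie wavelength is then λ = h/√(2mqV):

λ = h/√(2mqV)
λ = (6.626 × 10^-34 J·s) / √(2 × 9.11 × 10^-31 kg × 1.602 × 10^-19 C × 1360.1 V)
λ = 3.33 × 10^-11 m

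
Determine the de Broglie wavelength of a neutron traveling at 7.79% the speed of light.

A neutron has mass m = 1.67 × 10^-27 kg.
1.70 × 10^-14 m

Using the de Broglie relation λ = h/(mv):

v = 7.79% × c = 2.335 × 10^7 m/s

λ = h/(mv)
λ = (6.626 × 10^-34 J·s) / (1.67 × 10^-27 kg × 2.335 × 10^7 m/s)
λ = 1.70 × 10^-14 m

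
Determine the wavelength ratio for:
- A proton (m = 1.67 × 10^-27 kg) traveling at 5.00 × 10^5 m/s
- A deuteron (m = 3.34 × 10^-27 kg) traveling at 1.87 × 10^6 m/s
λ₁/λ₂ = 7.48

Using λ = h/(mv):

λ₁ = h/(m₁v₁) = 7.94 × 10^-13 m
λ₂ = h/(m₂v₂) = 1.06 × 10^-13 m

Ratio λ₁/λ₂ = (m₂v₂)/(m₁v₁)
         = (3.34 × 10^-27 kg × 1.87 × 10^6 m/s) / (1.67 × 10^-27 kg × 5.00 × 10^5 m/s)
         = 7.48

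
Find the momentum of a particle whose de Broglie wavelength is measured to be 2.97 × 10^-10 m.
2.23 × 10^-24 kg·m/s

From the de Broglie relation λ = h/p, we solve for p:

p = h/λ
p = (6.626 × 10^-34 J·s) / (2.97 × 10^-10 m)
p = 2.23 × 10^-24 kg·m/s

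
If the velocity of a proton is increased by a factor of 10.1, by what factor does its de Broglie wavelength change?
The wavelength decreases by a factor of 10.1.

From λ = h/(mv), the wavelength is inversely proportional to velocity:

λ ∝ 1/v

If v → 10.1v, then λ → λ/10.1

When velocity is increased by a factor of 10.1, the wavelength decreases by a factor of 10.1.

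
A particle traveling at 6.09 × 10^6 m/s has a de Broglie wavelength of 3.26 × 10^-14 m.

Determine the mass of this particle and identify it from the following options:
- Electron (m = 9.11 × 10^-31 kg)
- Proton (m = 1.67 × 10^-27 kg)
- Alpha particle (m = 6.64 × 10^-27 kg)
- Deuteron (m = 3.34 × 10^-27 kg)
The particle is a deuteron.

From λ = h/(mv), solve for mass:

m = h/(λv)
m = (6.626 × 10^-34 J·s) / (3.26 × 10^-14 m × 6.09 × 10^6 m/s)
m = 3.34 × 10^-27 kg

Comparing with the listed masses, this is closest to a deuteron.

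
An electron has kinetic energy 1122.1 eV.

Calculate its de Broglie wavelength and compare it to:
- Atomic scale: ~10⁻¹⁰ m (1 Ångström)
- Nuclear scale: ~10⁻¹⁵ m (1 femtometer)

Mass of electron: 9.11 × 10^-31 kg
λ = 3.66 × 10^-11 m, which is between nuclear and atomic scales.

Using λ = h/√(2mKE):

KE = 1122.1 eV = 1.798 × 10^-16 J

λ = h/√(2mKE)
λ = (6.626 × 10^-34 J·s) / √(2 × 9.11 × 10^-31 kg × 1.798 × 10^-16 J)
λ = 3.66 × 10^-11 m

Comparison:
- Atomic scale (10⁻¹⁰ m): λ is 0.37× this size
- Nuclear scale (10⁻¹⁵ m): λ is 3.7e+04× this size

The wavelength is between nuclear and atomic scales.

This wavelength is appropriate for probing atomic structure but too large for nuclear physics experiments.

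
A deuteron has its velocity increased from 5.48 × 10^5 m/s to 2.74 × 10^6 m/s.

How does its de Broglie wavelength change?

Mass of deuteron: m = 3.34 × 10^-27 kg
The wavelength decreases by a factor of 5.

Using λ = h/(mv):

Initial wavelength: λ₁ = h/(mv₁) = 3.62 × 10^-13 m
Final wavelength: λ₂ = h/(mv₂) = 7.24 × 10^-14 m

Since λ ∝ 1/v, when velocity increases by a factor of 5, the wavelength decreases by a factor of 5.

λ₂/λ₁ = v₁/v₂ = 1/5

The wavelength decreases by a factor of 5.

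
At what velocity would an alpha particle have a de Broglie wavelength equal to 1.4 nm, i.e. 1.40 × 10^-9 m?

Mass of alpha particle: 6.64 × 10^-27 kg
7.13 × 10^1 m/s

From λ = h/(mv), solve for v:

v = h/(mλ)
v = (6.626 × 10^-34 J·s) / (6.64 × 10^-27 kg × 1.40 × 10^-9 m)
v = 7.13 × 10^1 m/s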